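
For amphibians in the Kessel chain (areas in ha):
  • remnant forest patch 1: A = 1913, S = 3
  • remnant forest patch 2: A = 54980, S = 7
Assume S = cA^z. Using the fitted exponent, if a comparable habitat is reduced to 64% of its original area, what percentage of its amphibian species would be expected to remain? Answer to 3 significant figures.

z = ln(7/3) / ln(54980/1913) = 0.8473 / 3.3583 = 0.2523
S_new/S_old = (A_new/A_old)^z = 0.64^0.2523 = exp(0.2523 × -0.4463) = 0.8935

89.4%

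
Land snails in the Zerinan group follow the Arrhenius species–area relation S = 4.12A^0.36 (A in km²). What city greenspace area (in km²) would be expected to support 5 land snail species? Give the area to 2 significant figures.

5 = 4.12 × A^0.36  ⇒  A^0.36 = 5/4.12 = 1.214
ln A = ln(1.214) / 0.36 = 0.1936 / 0.36 = 0.5377
A = e^0.5377 ≈ 1.712 km²

1.7 km²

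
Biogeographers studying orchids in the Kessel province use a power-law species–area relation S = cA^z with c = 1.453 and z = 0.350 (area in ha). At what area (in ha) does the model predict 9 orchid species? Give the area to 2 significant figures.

9 = 1.453 × A^0.35  ⇒  A^0.35 = 9/1.453 = 6.194
ln A = ln(6.194) / 0.35 = 1.8236 / 0.35 = 5.2103
A = e^5.2103 ≈ 183.1 ha

180 ha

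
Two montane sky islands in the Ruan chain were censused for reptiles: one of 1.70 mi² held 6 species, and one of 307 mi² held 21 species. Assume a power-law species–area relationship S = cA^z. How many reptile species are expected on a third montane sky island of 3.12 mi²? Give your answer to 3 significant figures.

z = ln(21/6) / ln(307/1.7) = 1.2528 / 5.1962 = 0.2411
c = 6 / 1.7^0.2411 = 6 / 1.136 = 5.279
S₃ = 5.279 × 3.12^0.2411 = 5.279 × 1.316 ≈ 6.946

6.95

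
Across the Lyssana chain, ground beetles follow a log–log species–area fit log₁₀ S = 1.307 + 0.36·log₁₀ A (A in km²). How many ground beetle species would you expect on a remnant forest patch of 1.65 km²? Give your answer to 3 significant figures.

24.3

S = 20.28 × 1.65^0.36
ln S = ln 20.28 + 0.36 × ln 1.65 = 3.0095 + 0.36 × 0.5008 = 3.1898
S = e^3.1898 ≈ 24.28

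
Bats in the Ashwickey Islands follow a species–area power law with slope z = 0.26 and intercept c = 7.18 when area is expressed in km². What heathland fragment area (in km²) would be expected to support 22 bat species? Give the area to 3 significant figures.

74.2 km²

22 = 7.18 × A^0.26  ⇒  A^0.26 = 22/7.18 = 3.064
ln A = ln(3.064) / 0.26 = 1.1197 / 0.26 = 4.3067
A = e^4.3067 ≈ 74.2 km²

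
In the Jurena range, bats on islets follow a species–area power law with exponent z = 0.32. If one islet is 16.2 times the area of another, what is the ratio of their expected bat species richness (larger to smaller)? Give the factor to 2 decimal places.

S₂/S₁ = (A₂/A₁)^z = 16.2^0.32
ln(S₂/S₁) = 0.32 × ln 16.2 = 0.32 × 2.7850 = 0.8912
S₂/S₁ = e^0.8912 ≈ 2.438

2.44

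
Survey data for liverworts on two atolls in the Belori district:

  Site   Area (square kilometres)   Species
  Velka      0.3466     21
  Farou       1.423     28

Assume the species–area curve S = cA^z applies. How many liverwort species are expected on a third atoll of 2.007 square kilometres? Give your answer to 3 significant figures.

z = ln(28/21) / ln(1.423/0.3466) = 0.2877 / 1.4124 = 0.2037
c = 21 / 0.3466^0.2037 = 21 / 0.8059 = 26.06
S₃ = 26.06 × 2.007^0.2037 = 26.06 × 1.152 ≈ 30.03

30.0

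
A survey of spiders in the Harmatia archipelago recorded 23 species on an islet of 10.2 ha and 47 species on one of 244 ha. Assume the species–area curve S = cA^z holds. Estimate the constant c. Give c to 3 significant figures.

z = ln(S₂/S₁) / ln(A₂/A₁) = ln(47/23) / ln(244/10.2) = 0.7147 / 3.1748 = 0.2251
c = S₁ / A₁^z = 23 / 10.2^0.2251 = 23 / 1.687 = 13.64

13.6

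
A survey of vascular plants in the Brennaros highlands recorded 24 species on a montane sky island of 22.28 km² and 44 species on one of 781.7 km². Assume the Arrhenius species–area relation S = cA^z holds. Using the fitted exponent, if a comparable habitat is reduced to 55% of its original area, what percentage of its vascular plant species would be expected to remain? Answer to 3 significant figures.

z = ln(44/24) / ln(781.7/22.28) = 0.6061 / 3.5578 = 0.1704
S_new/S_old = (A_new/A_old)^z = 0.55^0.1704 = exp(0.1704 × -0.5978) = 0.9032

90.3%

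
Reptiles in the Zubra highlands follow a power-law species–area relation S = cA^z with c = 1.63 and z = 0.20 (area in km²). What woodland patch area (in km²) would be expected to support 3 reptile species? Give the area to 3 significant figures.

21.1 km²

3 = 1.63 × A^0.2  ⇒  A^0.2 = 3/1.63 = 1.84
ln A = ln(1.84) / 0.2 = 0.6100 / 0.2 = 3.0502
A = e^3.0502 ≈ 21.12 km²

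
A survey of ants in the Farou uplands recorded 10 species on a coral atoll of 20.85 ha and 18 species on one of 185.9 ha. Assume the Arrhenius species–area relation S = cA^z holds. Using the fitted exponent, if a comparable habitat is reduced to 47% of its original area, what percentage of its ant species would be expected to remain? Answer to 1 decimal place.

z = ln(18/10) / ln(185.9/20.85) = 0.5878 / 2.1879 = 0.2687
S_new/S_old = (A_new/A_old)^z = 0.47^0.2687 = exp(0.2687 × -0.7550) = 0.8164

81.6%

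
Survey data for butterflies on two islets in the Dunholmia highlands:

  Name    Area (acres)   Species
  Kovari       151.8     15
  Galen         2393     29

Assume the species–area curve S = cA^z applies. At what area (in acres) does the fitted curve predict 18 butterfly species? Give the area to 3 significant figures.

z = ln(29/15) / ln(2393/151.8) = 0.6592 / 2.7577 = 0.2391
c = 15 / 151.8^0.2391 = 15 / 3.322 = 4.515
A = (18/4.515)^(1/0.2391) ⇒ ln A = ln(3.987)/0.2391 = 5.7852
A = e^5.7852 ≈ 325.5 acres

325 acres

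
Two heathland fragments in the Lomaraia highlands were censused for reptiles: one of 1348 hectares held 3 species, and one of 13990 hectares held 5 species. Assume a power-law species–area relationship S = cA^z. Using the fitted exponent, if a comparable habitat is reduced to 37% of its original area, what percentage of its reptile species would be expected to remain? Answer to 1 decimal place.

z = ln(5/3) / ln(13990/1348) = 0.5108 / 2.3397 = 0.2183
S_new/S_old = (A_new/A_old)^z = 0.37^0.2183 = exp(0.2183 × -0.9943) = 0.8049

80.5%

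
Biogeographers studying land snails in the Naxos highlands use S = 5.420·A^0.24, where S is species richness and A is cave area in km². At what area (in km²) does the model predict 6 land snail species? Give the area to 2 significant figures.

1.5 km²

6 = 5.42 × A^0.24  ⇒  A^0.24 = 6/5.42 = 1.107
ln A = ln(1.107) / 0.24 = 0.1017 / 0.24 = 0.4236
A = e^0.4236 ≈ 1.527 km²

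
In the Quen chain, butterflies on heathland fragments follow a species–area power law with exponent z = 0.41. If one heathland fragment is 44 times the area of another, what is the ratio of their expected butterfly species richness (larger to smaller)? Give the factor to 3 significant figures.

S₂/S₁ = (A₂/A₁)^z = 44^0.41
ln(S₂/S₁) = 0.41 × ln 44 = 0.41 × 3.7842 = 1.5515
S₂/S₁ = e^1.5515 ≈ 4.719

4.72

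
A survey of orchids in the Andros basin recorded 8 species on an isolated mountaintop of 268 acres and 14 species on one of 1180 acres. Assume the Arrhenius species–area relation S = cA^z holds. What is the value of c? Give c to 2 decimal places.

z = ln(S₂/S₁) / ln(A₂/A₁) = ln(14/8) / ln(1180/268) = 0.5596 / 1.4823 = 0.3775
c = S₁ / A₁^z = 8 / 268^0.3775 = 8 / 8.255 = 0.9691

0.97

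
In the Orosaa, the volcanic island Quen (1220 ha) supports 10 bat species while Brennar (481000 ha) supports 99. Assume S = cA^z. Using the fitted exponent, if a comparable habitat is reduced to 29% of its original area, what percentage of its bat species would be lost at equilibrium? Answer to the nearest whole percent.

z = ln(99/10) / ln(481000/1220) = 2.2925 / 5.9770 = 0.3836
S_new/S_old = (A_new/A_old)^z = 0.29^0.3836 = exp(0.3836 × -1.2379) = 0.622
Fraction lost = 1 − 0.622 = 0.378

38%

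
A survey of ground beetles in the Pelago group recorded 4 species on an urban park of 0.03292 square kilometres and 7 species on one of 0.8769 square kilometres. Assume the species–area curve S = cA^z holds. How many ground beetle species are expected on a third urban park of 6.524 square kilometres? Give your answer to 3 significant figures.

z = ln(7/4) / ln(0.8769/0.03292) = 0.5596 / 3.2823 = 0.1705
c = 4 / 0.03292^0.1705 = 4 / 0.5588 = 7.159
S₃ = 7.159 × 6.524^0.1705 = 7.159 × 1.377 ≈ 9.856

9.86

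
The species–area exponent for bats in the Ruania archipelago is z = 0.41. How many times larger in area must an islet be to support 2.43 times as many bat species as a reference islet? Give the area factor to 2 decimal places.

8.72

(A₂/A₁)^0.41 = 2.43, so A₂/A₁ = 2.43^(1/0.41) = 2.43^2.439
ln(A₂/A₁) = ln 2.43 / 0.41 = 0.8879 / 0.41 = 2.1656
A₂/A₁ = e^2.1656 ≈ 8.72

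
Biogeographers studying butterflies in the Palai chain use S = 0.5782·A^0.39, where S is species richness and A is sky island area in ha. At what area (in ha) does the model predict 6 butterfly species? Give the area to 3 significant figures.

403 ha

6 = 0.5782 × A^0.39  ⇒  A^0.39 = 6/0.5782 = 10.38
ln A = ln(10.38) / 0.39 = 2.3396 / 0.39 = 5.9990
A = e^5.9990 ≈ 403 ha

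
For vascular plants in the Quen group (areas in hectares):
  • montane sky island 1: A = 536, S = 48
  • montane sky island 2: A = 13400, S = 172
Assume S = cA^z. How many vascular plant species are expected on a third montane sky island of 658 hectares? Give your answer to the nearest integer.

z = ln(172/48) / ln(13400/536) = 1.2763 / 3.2189 = 0.3965
c = 48 / 536^0.3965 = 48 / 12.08 = 3.973
S₃ = 3.973 × 658^0.3965 = 3.973 × 13.1 ≈ 52.07

52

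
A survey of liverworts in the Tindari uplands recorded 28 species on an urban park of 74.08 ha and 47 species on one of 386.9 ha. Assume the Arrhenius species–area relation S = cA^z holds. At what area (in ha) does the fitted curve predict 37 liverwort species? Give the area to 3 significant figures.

z = ln(47/28) / ln(386.9/74.08) = 0.5179 / 1.6530 = 0.3133
c = 28 / 74.08^0.3133 = 28 / 3.853 = 7.266
A = (37/7.266)^(1/0.3133) ⇒ ln A = ln(5.092)/0.3133 = 5.1947
A = e^5.1947 ≈ 180.3 ha

180 ha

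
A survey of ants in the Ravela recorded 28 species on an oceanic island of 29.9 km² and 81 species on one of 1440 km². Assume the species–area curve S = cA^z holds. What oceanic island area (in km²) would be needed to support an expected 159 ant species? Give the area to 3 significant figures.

z = ln(81/28) / ln(1440/29.9) = 1.0622 / 3.8745 = 0.2742
c = 28 / 29.9^0.2742 = 28 / 2.538 = 11.03
A = (159/11.03)^(1/0.2742) ⇒ ln A = ln(14.41)/0.2742 = 9.7325
A = e^9.7325 ≈ 16856 km²

16900 km²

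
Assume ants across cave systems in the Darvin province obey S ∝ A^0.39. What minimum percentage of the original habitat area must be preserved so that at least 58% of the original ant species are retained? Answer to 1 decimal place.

24.7%

Need (A_new/A_old)^0.39 = 0.58, so A_new/A_old = 0.58^(1/0.39) = 0.58^2.564
ln(A_new/A_old) = ln 0.58 / 0.39 = -0.5447 / 0.39 = -1.3967
A_new/A_old = e^-1.3967 ≈ 0.2474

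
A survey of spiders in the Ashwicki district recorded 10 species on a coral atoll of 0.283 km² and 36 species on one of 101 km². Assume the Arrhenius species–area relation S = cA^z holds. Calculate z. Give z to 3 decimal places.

0.218

Taking logs: ln S = ln c + z ln A, so z = (ln S₂ − ln S₁)/(ln A₂ − ln A₁).
z = ln(36/10) / ln(101/0.283) = ln(3.6) / ln(356.9) = 1.2809 / 5.8774 = 0.2179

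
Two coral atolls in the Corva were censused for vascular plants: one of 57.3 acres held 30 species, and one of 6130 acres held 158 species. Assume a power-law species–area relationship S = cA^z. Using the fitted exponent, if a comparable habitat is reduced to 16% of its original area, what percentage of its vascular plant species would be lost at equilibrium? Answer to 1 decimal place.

z = ln(158/30) / ln(6130/57.3) = 1.6614 / 4.6726 = 0.3556
S_new/S_old = (A_new/A_old)^z = 0.16^0.3556 = exp(0.3556 × -1.8326) = 0.5212
Fraction lost = 1 − 0.5212 = 0.4788

47.9%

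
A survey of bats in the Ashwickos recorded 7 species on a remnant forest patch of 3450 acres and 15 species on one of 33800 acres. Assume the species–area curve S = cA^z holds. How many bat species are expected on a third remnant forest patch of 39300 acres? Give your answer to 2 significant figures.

16

z = ln(15/7) / ln(33800/3450) = 0.7621 / 2.2821 = 0.3340
c = 7 / 3450^0.3340 = 7 / 15.19 = 0.4609
S₃ = 0.4609 × 39300^0.3340 = 0.4609 × 34.23 ≈ 15.77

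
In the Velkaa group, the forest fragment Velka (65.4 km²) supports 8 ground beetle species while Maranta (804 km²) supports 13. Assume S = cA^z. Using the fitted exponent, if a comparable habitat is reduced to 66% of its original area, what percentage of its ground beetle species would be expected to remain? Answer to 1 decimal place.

92.3%

z = ln(13/8) / ln(804/65.4) = 0.4855 / 2.5091 = 0.1935
S_new/S_old = (A_new/A_old)^z = 0.66^0.1935 = exp(0.1935 × -0.4155) = 0.9227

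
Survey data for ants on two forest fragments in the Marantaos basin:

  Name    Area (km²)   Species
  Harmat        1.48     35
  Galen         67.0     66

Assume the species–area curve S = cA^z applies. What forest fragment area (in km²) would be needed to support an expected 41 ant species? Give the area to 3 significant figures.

3.83 km²

z = ln(66/35) / ln(67/1.48) = 0.6343 / 3.8127 = 0.1664
c = 35 / 1.48^0.1664 = 35 / 1.067 = 32.79
A = (41/32.79)^(1/0.1664) ⇒ ln A = ln(1.25)/0.1664 = 1.3431
A = e^1.3431 ≈ 3.831 km²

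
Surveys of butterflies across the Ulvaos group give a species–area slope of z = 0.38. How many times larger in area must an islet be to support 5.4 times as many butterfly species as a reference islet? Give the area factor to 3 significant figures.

84.6

(A₂/A₁)^0.38 = 5.4, so A₂/A₁ = 5.4^(1/0.38) = 5.4^2.632
ln(A₂/A₁) = ln 5.4 / 0.38 = 1.6864 / 0.38 = 4.4379
A₂/A₁ = e^4.4379 ≈ 84.6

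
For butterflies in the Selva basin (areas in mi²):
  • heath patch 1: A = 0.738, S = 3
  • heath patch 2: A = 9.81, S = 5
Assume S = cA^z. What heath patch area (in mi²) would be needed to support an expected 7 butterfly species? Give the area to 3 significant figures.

z = ln(5/3) / ln(9.81/0.738) = 0.5108 / 2.5872 = 0.1974
c = 3 / 0.738^0.1974 = 3 / 0.9418 = 3.185
A = (7/3.185)^(1/0.1974) ⇒ ln A = ln(2.197)/0.1974 = 3.9876
A = e^3.9876 ≈ 53.92 mi²

53.9 mi²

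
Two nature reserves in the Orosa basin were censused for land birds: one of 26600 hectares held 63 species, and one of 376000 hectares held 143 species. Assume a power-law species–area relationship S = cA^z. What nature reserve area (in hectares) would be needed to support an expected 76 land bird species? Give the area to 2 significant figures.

z = ln(143/63) / ln(376000/26600) = 0.8197 / 2.6487 = 0.3095
c = 63 / 26600^0.3095 = 63 / 23.41 = 2.691
A = (76/2.691)^(1/0.3095) ⇒ ln A = ln(28.24)/0.3095 = 10.7948
A = e^10.7948 ≈ 48769 hectares

49000 hectares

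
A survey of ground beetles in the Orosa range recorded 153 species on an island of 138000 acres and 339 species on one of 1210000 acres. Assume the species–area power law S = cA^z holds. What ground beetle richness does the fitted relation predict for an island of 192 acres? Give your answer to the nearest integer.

z = ln(339/153) / ln(1210000/138000) = 0.7956 / 2.1711 = 0.3664
c = 153 / 138000^0.3664 = 153 / 76.45 = 2.001
S₃ = 2.001 × 192^0.3664 = 2.001 × 6.865 ≈ 13.74

14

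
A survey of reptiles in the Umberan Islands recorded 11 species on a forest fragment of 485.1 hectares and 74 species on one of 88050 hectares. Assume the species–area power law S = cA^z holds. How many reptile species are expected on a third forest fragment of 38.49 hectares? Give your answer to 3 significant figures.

4.35

z = ln(74/11) / ln(88050/485.1) = 1.9062 / 5.2013 = 0.3665
c = 11 / 485.1^0.3665 = 11 / 9.645 = 1.14
S₃ = 1.14 × 38.49^0.3665 = 1.14 × 3.811 ≈ 4.346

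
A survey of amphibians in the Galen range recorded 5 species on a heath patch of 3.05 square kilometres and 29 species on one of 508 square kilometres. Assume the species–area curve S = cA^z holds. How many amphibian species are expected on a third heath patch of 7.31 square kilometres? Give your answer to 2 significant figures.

z = ln(29/5) / ln(508/3.05) = 1.7579 / 5.1153 = 0.3436
c = 5 / 3.05^0.3436 = 5 / 1.467 = 3.408
S₃ = 3.408 × 7.31^0.3436 = 3.408 × 1.981 ≈ 6.752

6.8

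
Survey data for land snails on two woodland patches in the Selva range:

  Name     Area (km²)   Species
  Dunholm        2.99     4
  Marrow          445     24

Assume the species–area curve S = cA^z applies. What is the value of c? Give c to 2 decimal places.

z = ln(S₂/S₁) / ln(A₂/A₁) = ln(24/4) / ln(445/2.99) = 1.7918 / 5.0028 = 0.3582
c = S₁ / A₁^z = 4 / 2.99^0.3582 = 4 / 1.48 = 2.702

2.70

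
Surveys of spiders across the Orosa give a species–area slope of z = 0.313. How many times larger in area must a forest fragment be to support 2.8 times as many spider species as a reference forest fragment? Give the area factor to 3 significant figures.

26.8

(A₂/A₁)^0.313 = 2.8, so A₂/A₁ = 2.8^(1/0.313) = 2.8^3.195
ln(A₂/A₁) = ln 2.8 / 0.313 = 1.0296 / 0.313 = 3.2895
A₂/A₁ = e^3.2895 ≈ 26.83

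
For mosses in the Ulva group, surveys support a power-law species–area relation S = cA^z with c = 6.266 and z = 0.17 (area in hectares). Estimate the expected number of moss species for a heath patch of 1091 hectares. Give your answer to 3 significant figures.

20.6

S = 6.266 × 1091^0.17 = 6.266 × 3.284 ≈ 20.58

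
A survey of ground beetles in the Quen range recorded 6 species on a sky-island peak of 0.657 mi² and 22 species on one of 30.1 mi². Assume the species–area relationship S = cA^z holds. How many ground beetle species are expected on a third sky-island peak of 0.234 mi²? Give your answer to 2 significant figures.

z = ln(22/6) / ln(30.1/0.657) = 1.2993 / 3.8246 = 0.3397
c = 6 / 0.657^0.3397 = 6 / 0.867 = 6.92
S₃ = 6.92 × 0.234^0.3397 = 6.92 × 0.6105 ≈ 4.225

4.2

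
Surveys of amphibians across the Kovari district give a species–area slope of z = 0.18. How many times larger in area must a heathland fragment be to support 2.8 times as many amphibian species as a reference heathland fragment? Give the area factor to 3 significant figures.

305

(A₂/A₁)^0.18 = 2.8, so A₂/A₁ = 2.8^(1/0.18) = 2.8^5.556
ln(A₂/A₁) = ln 2.8 / 0.18 = 1.0296 / 0.18 = 5.7201
A₂/A₁ = e^5.7201 ≈ 304.9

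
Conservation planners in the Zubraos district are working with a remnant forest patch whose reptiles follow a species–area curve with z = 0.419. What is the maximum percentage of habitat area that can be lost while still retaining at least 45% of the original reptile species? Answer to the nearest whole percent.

85%

Need (A_new/A_old)^0.419 = 0.45, so A_new/A_old = 0.45^(1/0.419) = 0.45^2.387
ln(A_new/A_old) = ln 0.45 / 0.419 = -0.7985 / 0.419 = -1.9057
A_new/A_old = e^-1.9057 ≈ 0.1487
Fraction that can be lost = 1 − 0.1487 = 0.8513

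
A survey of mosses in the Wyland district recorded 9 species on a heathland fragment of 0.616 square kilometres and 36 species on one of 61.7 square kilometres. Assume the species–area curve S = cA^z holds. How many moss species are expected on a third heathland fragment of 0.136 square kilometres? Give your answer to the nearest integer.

6

z = ln(36/9) / ln(61.7/0.616) = 1.3863 / 4.6068 = 0.3009
c = 9 / 0.616^0.3009 = 9 / 0.8643 = 10.41
S₃ = 10.41 × 0.136^0.3009 = 10.41 × 0.5486 ≈ 5.712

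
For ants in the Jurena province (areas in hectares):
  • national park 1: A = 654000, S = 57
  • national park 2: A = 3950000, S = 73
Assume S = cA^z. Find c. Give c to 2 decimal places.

9.03

z = ln(S₂/S₁) / ln(A₂/A₁) = ln(73/57) / ln(3950000/654000) = 0.2474 / 1.7984 = 0.1376
c = S₁ / A₁^z = 57 / 654000^0.1376 = 57 / 6.311 = 9.032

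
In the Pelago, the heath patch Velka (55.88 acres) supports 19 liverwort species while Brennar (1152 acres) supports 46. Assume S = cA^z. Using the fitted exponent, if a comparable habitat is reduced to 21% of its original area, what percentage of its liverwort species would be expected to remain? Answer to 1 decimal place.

z = ln(46/19) / ln(1152/55.88) = 0.8842 / 3.0260 = 0.2922
S_new/S_old = (A_new/A_old)^z = 0.21^0.2922 = exp(0.2922 × -1.5606) = 0.6338

63.4%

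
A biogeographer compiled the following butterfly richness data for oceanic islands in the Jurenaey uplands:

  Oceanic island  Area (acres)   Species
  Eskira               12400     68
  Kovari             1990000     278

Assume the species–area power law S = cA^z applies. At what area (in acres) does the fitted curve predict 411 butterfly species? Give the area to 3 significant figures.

z = ln(278/68) / ln(1990000/12400) = 1.4081 / 5.0782 = 0.2773
c = 68 / 12400^0.2773 = 68 / 13.65 = 4.983
A = (411/4.983)^(1/0.2773) ⇒ ln A = ln(82.49)/0.2773 = 15.9136
A = e^15.9136 ≈ 8150905 acres

8150000 acres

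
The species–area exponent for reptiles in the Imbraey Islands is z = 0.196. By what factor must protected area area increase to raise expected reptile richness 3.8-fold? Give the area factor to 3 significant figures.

908

(A₂/A₁)^0.196 = 3.8, so A₂/A₁ = 3.8^(1/0.196) = 3.8^5.102
ln(A₂/A₁) = ln 3.8 / 0.196 = 1.3350 / 0.196 = 6.8112
A₂/A₁ = e^6.8112 ≈ 908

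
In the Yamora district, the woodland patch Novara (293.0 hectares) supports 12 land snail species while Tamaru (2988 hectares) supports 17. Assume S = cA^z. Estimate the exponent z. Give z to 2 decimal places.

0.15

Taking logs: ln S = ln c + z ln A, so z = (ln S₂ − ln S₁)/(ln A₂ − ln A₁).
z = ln(17/12) / ln(2988/293) = ln(1.417) / ln(10.2) = 0.3483 / 2.3222 = 0.1500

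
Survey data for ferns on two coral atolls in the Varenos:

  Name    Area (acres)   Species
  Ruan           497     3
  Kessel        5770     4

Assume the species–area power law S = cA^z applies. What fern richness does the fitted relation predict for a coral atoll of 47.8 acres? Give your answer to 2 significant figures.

z = ln(4/3) / ln(5770/497) = 0.2877 / 2.4518 = 0.1173
c = 3 / 497^0.1173 = 3 / 2.072 = 1.448
S₃ = 1.448 × 47.8^0.1173 = 1.448 × 1.574 ≈ 2.279

2.3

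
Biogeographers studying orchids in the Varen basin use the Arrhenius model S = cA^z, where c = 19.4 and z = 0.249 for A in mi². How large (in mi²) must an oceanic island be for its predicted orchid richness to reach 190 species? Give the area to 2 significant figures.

190 = 19.4 × A^0.249  ⇒  A^0.249 = 190/19.4 = 9.794
ln A = ln(9.794) / 0.249 = 2.2818 / 0.249 = 9.1637
A = e^9.1637 ≈ 9544 mi²

9500 mi²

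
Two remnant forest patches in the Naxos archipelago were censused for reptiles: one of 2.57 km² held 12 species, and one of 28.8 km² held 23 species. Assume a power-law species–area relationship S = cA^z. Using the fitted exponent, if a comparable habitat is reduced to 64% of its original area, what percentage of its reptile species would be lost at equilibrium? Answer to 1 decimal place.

11.3%

z = ln(23/12) / ln(28.8/2.57) = 0.6506 / 2.4165 = 0.2692
S_new/S_old = (A_new/A_old)^z = 0.64^0.2692 = exp(0.2692 × -0.4463) = 0.8868
Fraction lost = 1 − 0.8868 = 0.1132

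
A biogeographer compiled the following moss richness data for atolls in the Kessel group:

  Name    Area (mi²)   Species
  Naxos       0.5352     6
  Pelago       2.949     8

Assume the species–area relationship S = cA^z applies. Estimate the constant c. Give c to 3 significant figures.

6.67

z = ln(S₂/S₁) / ln(A₂/A₁) = ln(8/6) / ln(2.949/0.5352) = 0.2877 / 1.7066 = 0.1686
c = S₁ / A₁^z = 6 / 0.5352^0.1686 = 6 / 0.9 = 6.667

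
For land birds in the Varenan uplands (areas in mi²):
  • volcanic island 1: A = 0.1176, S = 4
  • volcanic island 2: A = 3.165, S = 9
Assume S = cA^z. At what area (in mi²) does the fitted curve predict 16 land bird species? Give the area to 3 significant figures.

z = ln(9/4) / ln(3.165/0.1176) = 0.8109 / 3.2926 = 0.2463
c = 4 / 0.1176^0.2463 = 4 / 0.5903 = 6.777
A = (16/6.777)^(1/0.2463) ⇒ ln A = ln(2.361)/0.2463 = 3.4883
A = e^3.4883 ≈ 32.73 mi²

32.7 mi²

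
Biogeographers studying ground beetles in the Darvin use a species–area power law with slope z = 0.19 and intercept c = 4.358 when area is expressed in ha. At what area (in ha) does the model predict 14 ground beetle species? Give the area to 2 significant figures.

470 ha

14 = 4.358 × A^0.19  ⇒  A^0.19 = 14/4.358 = 3.212
ln A = ln(3.212) / 0.19 = 1.1670 / 0.19 = 6.1423
A = e^6.1423 ≈ 465.1 ha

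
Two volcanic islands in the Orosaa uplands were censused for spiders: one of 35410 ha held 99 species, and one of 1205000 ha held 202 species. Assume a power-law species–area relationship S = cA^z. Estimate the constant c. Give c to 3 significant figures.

z = ln(S₂/S₁) / ln(A₂/A₁) = ln(202/99) / ln(1205000/35410) = 0.7131 / 3.5272 = 0.2022
c = S₁ / A₁^z = 99 / 35410^0.2022 = 99 / 8.313 = 11.91

11.9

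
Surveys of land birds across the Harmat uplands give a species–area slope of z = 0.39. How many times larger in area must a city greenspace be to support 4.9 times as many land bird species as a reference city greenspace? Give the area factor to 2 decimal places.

(A₂/A₁)^0.39 = 4.9, so A₂/A₁ = 4.9^(1/0.39) = 4.9^2.564
ln(A₂/A₁) = ln 4.9 / 0.39 = 1.5892 / 0.39 = 4.0750
A₂/A₁ = e^4.0750 ≈ 58.85

58.85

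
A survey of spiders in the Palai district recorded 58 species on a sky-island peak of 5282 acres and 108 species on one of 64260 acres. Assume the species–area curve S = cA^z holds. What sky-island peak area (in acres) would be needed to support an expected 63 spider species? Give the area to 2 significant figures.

7400 acres

z = ln(108/58) / ln(64260/5282) = 0.6217 / 2.4986 = 0.2488
c = 58 / 5282^0.2488 = 58 / 8.439 = 6.873
A = (63/6.873)^(1/0.2488) ⇒ ln A = ln(9.166)/0.2488 = 8.9044
A = e^8.9044 ≈ 7364 acres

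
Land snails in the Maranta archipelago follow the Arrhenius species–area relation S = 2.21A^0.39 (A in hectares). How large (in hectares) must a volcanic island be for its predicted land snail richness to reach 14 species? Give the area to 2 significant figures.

110 hectares

14 = 2.21 × A^0.39  ⇒  A^0.39 = 14/2.21 = 6.335
ln A = ln(6.335) / 0.39 = 1.8461 / 0.39 = 4.7335
A = e^4.7335 ≈ 113.7 hectares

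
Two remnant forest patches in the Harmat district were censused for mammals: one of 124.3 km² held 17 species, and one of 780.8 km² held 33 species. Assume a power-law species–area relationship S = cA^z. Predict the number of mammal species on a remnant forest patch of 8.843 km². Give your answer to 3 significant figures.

z = ln(33/17) / ln(780.8/124.3) = 0.6633 / 1.8376 = 0.3610
c = 17 / 124.3^0.3610 = 17 / 5.702 = 2.982
S₃ = 2.982 × 8.843^0.3610 = 2.982 × 2.196 ≈ 6.548

6.55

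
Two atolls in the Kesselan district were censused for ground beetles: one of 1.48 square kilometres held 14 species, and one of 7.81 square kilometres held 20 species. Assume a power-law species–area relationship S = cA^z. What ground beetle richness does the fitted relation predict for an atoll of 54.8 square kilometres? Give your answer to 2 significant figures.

z = ln(20/14) / ln(7.81/1.48) = 0.3567 / 1.6634 = 0.2144
c = 14 / 1.48^0.2144 = 14 / 1.088 = 12.87
S₃ = 12.87 × 54.8^0.2144 = 12.87 × 2.36 ≈ 30.37

30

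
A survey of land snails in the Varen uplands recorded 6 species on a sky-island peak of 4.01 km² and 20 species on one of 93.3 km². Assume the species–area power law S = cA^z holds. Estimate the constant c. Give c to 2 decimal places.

z = ln(S₂/S₁) / ln(A₂/A₁) = ln(20/6) / ln(93.3/4.01) = 1.2040 / 3.1470 = 0.3826
c = S₁ / A₁^z = 6 / 4.01^0.3826 = 6 / 1.701 = 3.527

3.53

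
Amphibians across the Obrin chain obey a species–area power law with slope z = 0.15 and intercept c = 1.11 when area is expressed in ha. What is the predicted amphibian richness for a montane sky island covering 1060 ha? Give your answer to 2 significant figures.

S = 1.11 × 1060^0.15 = 1.11 × 2.843 ≈ 3.156

3.2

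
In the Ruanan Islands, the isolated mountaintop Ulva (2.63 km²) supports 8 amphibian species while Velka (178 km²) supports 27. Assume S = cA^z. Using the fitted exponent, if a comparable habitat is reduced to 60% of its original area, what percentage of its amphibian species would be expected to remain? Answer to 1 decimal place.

86.3%

z = ln(27/8) / ln(178/2.63) = 1.2164 / 4.2148 = 0.2886
S_new/S_old = (A_new/A_old)^z = 0.6^0.2886 = exp(0.2886 × -0.5108) = 0.8629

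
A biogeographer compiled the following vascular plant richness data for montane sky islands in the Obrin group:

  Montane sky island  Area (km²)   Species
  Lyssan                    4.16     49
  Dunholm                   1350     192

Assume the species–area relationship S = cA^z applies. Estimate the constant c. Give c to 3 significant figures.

z = ln(S₂/S₁) / ln(A₂/A₁) = ln(192/49) / ln(1350/4.16) = 1.3657 / 5.7823 = 0.2362
c = S₁ / A₁^z = 49 / 4.16^0.2362 = 49 / 1.4 = 34.99

35.0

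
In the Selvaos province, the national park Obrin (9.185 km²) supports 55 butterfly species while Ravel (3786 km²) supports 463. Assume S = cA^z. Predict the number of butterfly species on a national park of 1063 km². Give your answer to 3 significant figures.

z = ln(463/55) / ln(3786/9.185) = 2.1304 / 6.0215 = 0.3538
c = 55 / 9.185^0.3538 = 55 / 2.191 = 25.1
S₃ = 25.1 × 1063^0.3538 = 25.1 × 11.77 ≈ 295.4

295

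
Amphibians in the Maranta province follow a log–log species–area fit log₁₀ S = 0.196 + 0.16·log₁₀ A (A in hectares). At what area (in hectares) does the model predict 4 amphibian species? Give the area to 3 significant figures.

345 hectares

4 = 1.57 × A^0.16  ⇒  A^0.16 = 4/1.57 = 2.547
ln A = ln(2.547) / 0.16 = 0.9350 / 0.16 = 5.8437
A = e^5.8437 ≈ 345 hectares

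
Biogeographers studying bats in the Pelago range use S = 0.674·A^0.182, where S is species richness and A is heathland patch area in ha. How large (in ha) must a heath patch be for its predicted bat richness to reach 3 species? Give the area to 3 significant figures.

3660 ha

3 = 0.674 × A^0.182  ⇒  A^0.182 = 3/0.674 = 4.451
ln A = ln(4.451) / 0.182 = 1.4931 / 0.182 = 8.2041
A = e^8.2041 ≈ 3656 ha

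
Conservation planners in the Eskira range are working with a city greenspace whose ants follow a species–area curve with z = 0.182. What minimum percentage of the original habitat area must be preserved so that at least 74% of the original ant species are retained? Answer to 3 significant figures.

19.1%

Need (A_new/A_old)^0.182 = 0.74, so A_new/A_old = 0.74^(1/0.182) = 0.74^5.495
ln(A_new/A_old) = ln 0.74 / 0.182 = -0.3011 / 0.182 = -1.6544
A_new/A_old = e^-1.6544 ≈ 0.1912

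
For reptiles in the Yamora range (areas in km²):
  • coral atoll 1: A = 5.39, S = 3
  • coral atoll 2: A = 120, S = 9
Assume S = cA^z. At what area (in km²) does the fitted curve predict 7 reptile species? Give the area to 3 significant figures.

59.0 km²

z = ln(9/3) / ln(120/5.39) = 1.0986 / 3.1029 = 0.3541
c = 3 / 5.39^0.3541 = 3 / 1.816 = 1.652
A = (7/1.652)^(1/0.3541) ⇒ ln A = ln(4.236)/0.3541 = 4.0777
A = e^4.0777 ≈ 59.01 km²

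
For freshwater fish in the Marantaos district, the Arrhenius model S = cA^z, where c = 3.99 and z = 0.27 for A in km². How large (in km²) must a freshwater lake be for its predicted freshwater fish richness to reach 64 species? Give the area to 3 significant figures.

29100 km²

64 = 3.99 × A^0.27  ⇒  A^0.27 = 64/3.99 = 16.04
ln A = ln(16.04) / 0.27 = 2.7751 / 0.27 = 10.2781
A = e^10.2781 ≈ 29089 km²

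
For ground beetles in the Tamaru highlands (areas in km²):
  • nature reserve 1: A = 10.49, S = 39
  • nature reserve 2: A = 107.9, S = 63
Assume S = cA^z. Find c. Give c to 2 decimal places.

z = ln(S₂/S₁) / ln(A₂/A₁) = ln(63/39) / ln(107.9/10.49) = 0.4796 / 2.3308 = 0.2058
c = S₁ / A₁^z = 39 / 10.49^0.2058 = 39 / 1.622 = 24.05

24.05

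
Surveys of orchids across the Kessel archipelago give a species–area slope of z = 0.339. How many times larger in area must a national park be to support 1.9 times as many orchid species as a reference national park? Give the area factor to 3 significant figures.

(A₂/A₁)^0.339 = 1.9, so A₂/A₁ = 1.9^(1/0.339) = 1.9^2.95
ln(A₂/A₁) = ln 1.9 / 0.339 = 0.6419 / 0.339 = 1.8934
A₂/A₁ = e^1.8934 ≈ 6.642

6.64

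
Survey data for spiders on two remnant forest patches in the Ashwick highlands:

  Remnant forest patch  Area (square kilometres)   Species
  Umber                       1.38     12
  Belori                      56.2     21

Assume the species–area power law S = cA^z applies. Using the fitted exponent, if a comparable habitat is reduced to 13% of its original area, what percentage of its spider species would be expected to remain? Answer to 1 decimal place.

73.5%

z = ln(21/12) / ln(56.2/1.38) = 0.5596 / 3.7068 = 0.1510
S_new/S_old = (A_new/A_old)^z = 0.13^0.1510 = exp(0.1510 × -2.0402) = 0.7349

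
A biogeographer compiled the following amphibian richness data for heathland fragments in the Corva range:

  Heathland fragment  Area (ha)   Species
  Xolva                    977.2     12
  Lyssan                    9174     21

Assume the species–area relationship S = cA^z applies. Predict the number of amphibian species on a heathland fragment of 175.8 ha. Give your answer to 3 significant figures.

z = ln(21/12) / ln(9174/977.2) = 0.5596 / 2.2394 = 0.2499
c = 12 / 977.2^0.2499 = 12 / 5.587 = 2.148
S₃ = 2.148 × 175.8^0.2499 = 2.148 × 3.639 ≈ 7.817

7.82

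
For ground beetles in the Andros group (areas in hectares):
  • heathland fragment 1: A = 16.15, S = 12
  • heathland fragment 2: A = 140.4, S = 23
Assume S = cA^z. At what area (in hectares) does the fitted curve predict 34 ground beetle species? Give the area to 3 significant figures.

z = ln(23/12) / ln(140.4/16.15) = 0.6506 / 2.1626 = 0.3008
c = 12 / 16.15^0.3008 = 12 / 2.309 = 5.197
A = (34/5.197)^(1/0.3008) ⇒ ln A = ln(6.543)/0.3008 = 6.2437
A = e^6.2437 ≈ 514.8 hectares

515 hectares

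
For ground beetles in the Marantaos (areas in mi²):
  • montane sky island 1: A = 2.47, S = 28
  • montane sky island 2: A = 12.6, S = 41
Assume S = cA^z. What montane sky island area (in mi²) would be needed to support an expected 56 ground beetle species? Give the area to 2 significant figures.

z = ln(41/28) / ln(12.6/2.47) = 0.3814 / 1.6295 = 0.2340
c = 28 / 2.47^0.2340 = 28 / 1.236 = 22.66
A = (56/22.66)^(1/0.2340) ⇒ ln A = ln(2.471)/0.2340 = 3.8658
A = e^3.8658 ≈ 47.74 mi²

48 mi²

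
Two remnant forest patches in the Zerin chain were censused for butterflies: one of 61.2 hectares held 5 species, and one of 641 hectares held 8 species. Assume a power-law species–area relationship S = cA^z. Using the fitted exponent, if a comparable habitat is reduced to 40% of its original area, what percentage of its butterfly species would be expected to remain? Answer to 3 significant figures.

z = ln(8/5) / ln(641/61.2) = 0.4700 / 2.3489 = 0.2001
S_new/S_old = (A_new/A_old)^z = 0.4^0.2001 = exp(0.2001 × -0.9163) = 0.8325

83.2%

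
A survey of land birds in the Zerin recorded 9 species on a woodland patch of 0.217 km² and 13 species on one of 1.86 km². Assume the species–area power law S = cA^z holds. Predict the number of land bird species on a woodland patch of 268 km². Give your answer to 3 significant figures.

30.4

z = ln(13/9) / ln(1.86/0.217) = 0.3677 / 2.1484 = 0.1712
c = 9 / 0.217^0.1712 = 9 / 0.7699 = 11.69
S₃ = 11.69 × 268^0.1712 = 11.69 × 2.604 ≈ 30.44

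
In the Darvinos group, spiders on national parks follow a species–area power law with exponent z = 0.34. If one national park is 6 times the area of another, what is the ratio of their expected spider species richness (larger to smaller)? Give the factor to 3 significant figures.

1.84

S₂/S₁ = (A₂/A₁)^z = 6^0.34
ln(S₂/S₁) = 0.34 × ln 6 = 0.34 × 1.7918 = 0.6092
S₂/S₁ = e^0.6092 ≈ 1.839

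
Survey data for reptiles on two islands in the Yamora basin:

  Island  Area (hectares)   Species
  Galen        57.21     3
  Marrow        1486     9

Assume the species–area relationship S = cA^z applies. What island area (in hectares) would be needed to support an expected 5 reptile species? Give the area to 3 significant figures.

260 hectares

z = ln(9/3) / ln(1486/57.21) = 1.0986 / 3.2571 = 0.3373
c = 3 / 57.21^0.3373 = 3 / 3.916 = 0.7662
A = (5/0.7662)^(1/0.3373) ⇒ ln A = ln(6.526)/0.3373 = 5.5612
A = e^5.5612 ≈ 260.1 hectares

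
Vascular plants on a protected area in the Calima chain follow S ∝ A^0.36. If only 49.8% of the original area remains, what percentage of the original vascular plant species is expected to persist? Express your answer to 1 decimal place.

S_new/S_old = (A_new/A_old)^z = 0.498^0.36
= exp(0.36 × ln 0.498) = exp(0.36 × -0.6972) = exp(-0.2510) ≈ 0.778

77.8%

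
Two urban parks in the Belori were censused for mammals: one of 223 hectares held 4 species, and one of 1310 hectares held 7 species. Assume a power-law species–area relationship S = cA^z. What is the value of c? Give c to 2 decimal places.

0.72

z = ln(S₂/S₁) / ln(A₂/A₁) = ln(7/4) / ln(1310/223) = 0.5596 / 1.7706 = 0.3161
c = S₁ / A₁^z = 4 / 223^0.3161 = 4 / 5.523 = 0.7242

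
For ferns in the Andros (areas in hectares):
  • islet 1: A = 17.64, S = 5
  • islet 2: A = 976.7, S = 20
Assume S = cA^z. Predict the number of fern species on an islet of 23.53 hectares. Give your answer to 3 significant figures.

5.52

z = ln(20/5) / ln(976.7/17.64) = 1.3863 / 4.0140 = 0.3454
c = 5 / 17.64^0.3454 = 5 / 2.695 = 1.856
S₃ = 1.856 × 23.53^0.3454 = 1.856 × 2.977 ≈ 5.523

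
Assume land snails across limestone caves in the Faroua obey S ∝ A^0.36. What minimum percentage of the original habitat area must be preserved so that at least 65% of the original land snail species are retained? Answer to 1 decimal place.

Need (A_new/A_old)^0.36 = 0.65, so A_new/A_old = 0.65^(1/0.36) = 0.65^2.778
ln(A_new/A_old) = ln 0.65 / 0.36 = -0.4308 / 0.36 = -1.1966
A_new/A_old = e^-1.1966 ≈ 0.3022

30.2%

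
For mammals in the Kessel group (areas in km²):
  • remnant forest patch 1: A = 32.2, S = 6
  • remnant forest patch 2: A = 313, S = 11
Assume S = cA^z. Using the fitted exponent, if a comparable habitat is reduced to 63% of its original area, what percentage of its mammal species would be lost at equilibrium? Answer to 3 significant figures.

11.6%

z = ln(11/6) / ln(313/32.2) = 0.6061 / 2.2742 = 0.2665
S_new/S_old = (A_new/A_old)^z = 0.63^0.2665 = exp(0.2665 × -0.4620) = 0.8841
Fraction lost = 1 − 0.8841 = 0.1159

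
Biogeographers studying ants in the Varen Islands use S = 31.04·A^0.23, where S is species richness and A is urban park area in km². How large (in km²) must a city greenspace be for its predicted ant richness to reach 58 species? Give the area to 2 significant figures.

15 km²

58 = 31.04 × A^0.23  ⇒  A^0.23 = 58/31.04 = 1.869
ln A = ln(1.869) / 0.23 = 0.6252 / 0.23 = 2.7181
A = e^2.7181 ≈ 15.15 km²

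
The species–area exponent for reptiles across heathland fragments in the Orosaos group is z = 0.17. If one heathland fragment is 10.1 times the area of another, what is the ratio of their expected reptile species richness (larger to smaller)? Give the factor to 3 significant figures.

S₂/S₁ = (A₂/A₁)^z = 10.1^0.17
ln(S₂/S₁) = 0.17 × ln 10.1 = 0.17 × 2.3125 = 0.3931
S₂/S₁ = e^0.3931 ≈ 1.482

1.48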